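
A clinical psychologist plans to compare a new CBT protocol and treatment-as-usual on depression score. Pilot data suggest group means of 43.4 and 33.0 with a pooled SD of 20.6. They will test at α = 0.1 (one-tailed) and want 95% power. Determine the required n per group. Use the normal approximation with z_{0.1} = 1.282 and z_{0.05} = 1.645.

n = 68 per group

Cohen's d = |M₁ − M₂| / SD_pooled = |43.4 − 33.0| / 20.6 = 10.4 / 20.6 = 0.505.
For two independent groups with equal n: n = 2·((z_{α} + z_β) / d)².
z_{α} + z_β = 1.282 + 1.645 = 2.927.
n = 2 × (2.927 / 0.505)² = 2 × 5.796² = 2 × 33.59 = 67.2.
Round up to the next whole participant.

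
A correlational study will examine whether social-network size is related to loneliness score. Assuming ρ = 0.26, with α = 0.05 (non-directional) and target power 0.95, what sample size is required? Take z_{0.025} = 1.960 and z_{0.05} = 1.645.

n = 187

Fisher's z: C = ½·ln((1+r)/(1−r)) = ½·ln(1.7027) = 0.2661.
n = ((z_{α/2} + z_β)/C)² + 3.
(1.960 + 1.645) / 0.2661 = 3.605 / 0.2661 = 13.548.
n = 13.548² + 3 = 183.54 + 3 = 186.5.
Round up.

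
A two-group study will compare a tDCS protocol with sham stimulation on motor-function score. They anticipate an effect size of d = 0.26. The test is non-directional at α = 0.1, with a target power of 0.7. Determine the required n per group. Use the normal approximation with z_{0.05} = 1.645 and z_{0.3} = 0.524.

n = 140 per group

For two independent groups with equal n: n = 2·((z_{α/2} + z_β) / d)².
z_{α/2} + z_β = 1.645 + 0.524 = 2.169.
n = 2 × (2.169 / 0.26)² = 2 × 8.342² = 2 × 69.59 = 139.2.
Round up to the next whole participant.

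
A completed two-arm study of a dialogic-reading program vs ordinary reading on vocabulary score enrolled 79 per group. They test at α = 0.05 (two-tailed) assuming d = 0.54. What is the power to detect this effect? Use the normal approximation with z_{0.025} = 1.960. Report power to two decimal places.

For two equal groups, power = Φ(d·√(n/2) − z_{α/2}).
d·√(n/2) = 0.54 × √(79/2) = 0.54 × 6.285 = 3.394.
z_β = 3.394 − 1.960 = 1.434.
Power = Φ(1.434) = 0.924.

power ≈ 0.92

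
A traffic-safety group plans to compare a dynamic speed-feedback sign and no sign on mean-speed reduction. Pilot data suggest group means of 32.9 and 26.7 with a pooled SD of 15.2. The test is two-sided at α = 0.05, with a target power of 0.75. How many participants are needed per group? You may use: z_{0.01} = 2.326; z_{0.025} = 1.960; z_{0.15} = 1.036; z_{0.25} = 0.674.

Cohen's d = |M₁ − M₂| / SD_pooled = |32.9 − 26.7| / 15.2 = 6.2 / 15.2 = 0.408.
For two independent groups with equal n: n = 2·((z_{α/2} + z_β) / d)².
z_{α/2} + z_β = 1.960 + 0.674 = 2.634.
n = 2 × (2.634 / 0.408)² = 2 × 6.456² = 2 × 41.68 = 83.4.
Round up to the next whole participant.

n = 84 per group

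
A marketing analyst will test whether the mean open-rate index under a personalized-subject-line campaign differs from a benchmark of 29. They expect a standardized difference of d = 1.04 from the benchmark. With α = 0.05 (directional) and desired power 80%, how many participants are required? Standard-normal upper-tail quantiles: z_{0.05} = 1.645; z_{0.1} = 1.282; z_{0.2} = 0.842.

For a one-sample test: n = ((z_{α} + z_β) / d)².
z_{α} + z_β = 1.645 + 0.842 = 2.487.
n = (2.487 / 1.04)² = 2.391² = 5.72.
Round up.

n = 6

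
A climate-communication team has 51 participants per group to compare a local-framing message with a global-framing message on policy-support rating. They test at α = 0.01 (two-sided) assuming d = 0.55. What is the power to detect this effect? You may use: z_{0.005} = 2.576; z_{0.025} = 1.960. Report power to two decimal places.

For two equal groups, power = Φ(d·√(n/2) − z_{α/2}).
d·√(n/2) = 0.55 × √(51/2) = 0.55 × 5.050 = 2.777.
z_β = 2.777 − 2.576 = 0.201.
Power = Φ(0.201) = 0.580.

power ≈ 0.58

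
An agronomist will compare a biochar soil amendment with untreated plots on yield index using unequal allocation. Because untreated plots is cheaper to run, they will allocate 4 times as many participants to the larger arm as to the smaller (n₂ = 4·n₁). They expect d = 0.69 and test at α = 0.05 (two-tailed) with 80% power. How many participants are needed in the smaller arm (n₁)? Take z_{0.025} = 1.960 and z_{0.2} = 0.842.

With allocation ratio k = n₂/n₁ = 4, Var(x̄₁−x̄₂) = σ²(1/n₁ + 1/(k·n₁)) = σ²·(k+1)/(k·n₁).
So n₁ = (1 + 1/k)·((z_{α/2} + z_β)/d)² = 1.250 × (2.802/0.69)².
n₁ = 1.250 × 16.49 = 20.6.
Round up: n₁ = 21, giving n₂ = 4 × 21 = 84.

n₁ = 21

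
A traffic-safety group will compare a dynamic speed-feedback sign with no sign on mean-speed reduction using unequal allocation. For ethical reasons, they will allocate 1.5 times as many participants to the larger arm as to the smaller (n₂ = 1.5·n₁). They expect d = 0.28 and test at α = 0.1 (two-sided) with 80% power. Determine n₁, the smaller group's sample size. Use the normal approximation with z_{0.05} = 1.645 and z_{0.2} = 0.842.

With allocation ratio k = n₂/n₁ = 1.5, Var(x̄₁−x̄₂) = σ²(1/n₁ + 1/(k·n₁)) = σ²·(k+1)/(k·n₁).
So n₁ = (1 + 1/k)·((z_{α/2} + z_β)/d)² = 1.667 × (2.487/0.28)².
n₁ = 1.667 × 78.89 = 131.5.
Round up: n₁ = 132, giving n₂ = 1.5 × 132 = 198.

n₁ = 132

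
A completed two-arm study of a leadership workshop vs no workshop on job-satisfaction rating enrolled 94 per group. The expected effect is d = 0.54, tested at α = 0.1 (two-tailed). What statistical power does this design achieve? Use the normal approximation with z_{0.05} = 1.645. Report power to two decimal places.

For two equal groups, power = Φ(d·√(n/2) − z_{α/2}).
d·√(n/2) = 0.54 × √(94/2) = 0.54 × 6.856 = 3.702.
z_β = 3.702 − 1.645 = 2.057.
Power = Φ(2.057) = 0.980.

power ≈ 0.98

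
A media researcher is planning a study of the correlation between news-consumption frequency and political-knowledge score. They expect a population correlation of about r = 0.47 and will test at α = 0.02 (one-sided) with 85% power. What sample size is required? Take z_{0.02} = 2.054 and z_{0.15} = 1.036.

n = 40

Fisher's z: C = ½·ln((1+r)/(1−r)) = ½·ln(2.7736) = 0.5101.
n = ((z_{α} + z_β)/C)² + 3.
(2.054 + 1.036) / 0.5101 = 3.090 / 0.5101 = 6.058.
n = 6.058² + 3 = 36.69 + 3 = 39.7.
Round up.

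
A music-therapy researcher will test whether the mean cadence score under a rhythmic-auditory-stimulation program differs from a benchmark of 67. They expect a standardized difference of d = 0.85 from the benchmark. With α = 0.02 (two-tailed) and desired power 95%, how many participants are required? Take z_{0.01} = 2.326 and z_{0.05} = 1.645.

For a one-sample test: n = ((z_{α/2} + z_β) / d)².
z_{α/2} + z_β = 2.326 + 1.645 = 3.971.
n = (3.971 / 0.85)² = 4.672² = 21.83.
Round up.

n = 22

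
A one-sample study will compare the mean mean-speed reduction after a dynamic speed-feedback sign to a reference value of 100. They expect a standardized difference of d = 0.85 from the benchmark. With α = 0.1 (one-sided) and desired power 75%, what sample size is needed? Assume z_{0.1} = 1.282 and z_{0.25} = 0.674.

n = 6

For a one-sample test: n = ((z_{α} + z_β) / d)².
z_{α} + z_β = 1.282 + 0.674 = 1.956.
n = (1.956 / 0.85)² = 2.301² = 5.30.
Round up.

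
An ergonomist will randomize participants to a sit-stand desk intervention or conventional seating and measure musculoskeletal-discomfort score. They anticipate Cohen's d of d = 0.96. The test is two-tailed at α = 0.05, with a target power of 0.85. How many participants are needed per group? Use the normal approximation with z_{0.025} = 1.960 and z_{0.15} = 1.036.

For two independent groups with equal n: n = 2·((z_{α/2} + z_β) / d)².
z_{α/2} + z_β = 1.960 + 1.036 = 2.996.
n = 2 × (2.996 / 0.96)² = 2 × 3.121² = 2 × 9.74 = 19.5.
Round up to the next whole participant.

n = 20 per group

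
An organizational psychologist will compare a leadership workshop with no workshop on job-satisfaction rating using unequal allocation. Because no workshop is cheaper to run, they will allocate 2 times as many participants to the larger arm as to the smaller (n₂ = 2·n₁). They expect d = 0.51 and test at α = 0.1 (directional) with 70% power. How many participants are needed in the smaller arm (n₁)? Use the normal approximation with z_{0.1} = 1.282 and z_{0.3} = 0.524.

n₁ = 19

With allocation ratio k = n₂/n₁ = 2, Var(x̄₁−x̄₂) = σ²(1/n₁ + 1/(k·n₁)) = σ²·(k+1)/(k·n₁).
So n₁ = (1 + 1/k)·((z_{α} + z_β)/d)² = 1.500 × (1.806/0.51)².
n₁ = 1.500 × 12.54 = 18.8.
Round up: n₁ = 19, giving n₂ = 2 × 19 = 38.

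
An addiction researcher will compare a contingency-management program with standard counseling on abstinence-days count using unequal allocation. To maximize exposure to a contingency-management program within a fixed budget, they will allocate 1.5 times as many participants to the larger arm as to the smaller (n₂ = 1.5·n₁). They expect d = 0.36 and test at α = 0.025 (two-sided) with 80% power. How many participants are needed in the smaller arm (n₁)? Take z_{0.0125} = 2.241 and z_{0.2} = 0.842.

With allocation ratio k = n₂/n₁ = 1.5, Var(x̄₁−x̄₂) = σ²(1/n₁ + 1/(k·n₁)) = σ²·(k+1)/(k·n₁).
So n₁ = (1 + 1/k)·((z_{α/2} + z_β)/d)² = 1.667 × (3.083/0.36)².
n₁ = 1.667 × 73.34 = 122.2.
Round up: n₁ = 123, giving n₂ = ⌈1.5 × 123⌉ = ⌈184.5⌉ = 185.

n₁ = 123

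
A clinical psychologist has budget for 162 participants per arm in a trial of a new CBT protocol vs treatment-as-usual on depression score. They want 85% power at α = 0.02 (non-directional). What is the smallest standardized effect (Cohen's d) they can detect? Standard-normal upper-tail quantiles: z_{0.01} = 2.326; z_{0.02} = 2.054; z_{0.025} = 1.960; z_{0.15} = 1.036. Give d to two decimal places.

d_min ≈ 0.37

For two independent groups of n = 162 each: d_min = (z_{α/2} + z_β)·√(2/n).
z-sum = 2.326 + 1.036 = 3.362.
d_min = 3.362 × √(2/162) = 3.362 × 0.1111 = 0.374.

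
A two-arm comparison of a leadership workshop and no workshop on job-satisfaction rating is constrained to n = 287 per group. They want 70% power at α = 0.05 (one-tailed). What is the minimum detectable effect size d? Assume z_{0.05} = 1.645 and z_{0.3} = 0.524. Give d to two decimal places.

d_min ≈ 0.18

For two independent groups of n = 287 each: d_min = (z_{α} + z_β)·√(2/n).
z-sum = 1.645 + 0.524 = 2.169.
d_min = 2.169 × √(2/287) = 2.169 × 0.0835 = 0.181.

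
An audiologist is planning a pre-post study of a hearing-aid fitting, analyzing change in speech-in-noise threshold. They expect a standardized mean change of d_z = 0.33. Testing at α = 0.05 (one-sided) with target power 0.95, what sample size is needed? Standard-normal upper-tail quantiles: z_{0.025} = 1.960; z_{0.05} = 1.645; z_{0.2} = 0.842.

For a paired (one-sample on differences) test: n = ((z_{α} + z_β) / d)².
z_{α} + z_β = 1.645 + 1.645 = 3.290.
n = (3.290 / 0.33)² = 9.970² = 99.39.
Round up.

n = 100 pairs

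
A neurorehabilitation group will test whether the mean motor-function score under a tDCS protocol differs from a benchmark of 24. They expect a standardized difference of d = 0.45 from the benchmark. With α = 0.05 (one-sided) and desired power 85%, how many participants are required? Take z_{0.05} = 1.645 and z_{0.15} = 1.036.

n = 36

For a one-sample test: n = ((z_{α} + z_β) / d)².
z_{α} + z_β = 1.645 + 1.036 = 2.681.
n = (2.681 / 0.45)² = 5.958² = 35.50.
Round up.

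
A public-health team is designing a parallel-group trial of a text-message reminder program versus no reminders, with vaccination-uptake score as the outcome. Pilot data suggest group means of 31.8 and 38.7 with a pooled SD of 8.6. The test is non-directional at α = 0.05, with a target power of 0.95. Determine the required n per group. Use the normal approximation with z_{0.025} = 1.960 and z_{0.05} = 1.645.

n = 41 per group

Cohen's d = |M₁ − M₂| / SD_pooled = |31.8 − 38.7| / 8.6 = 6.9 / 8.6 = 0.802.
For two independent groups with equal n: n = 2·((z_{α/2} + z_β) / d)².
z_{α/2} + z_β = 1.960 + 1.645 = 3.605.
n = 2 × (3.605 / 0.802)² = 2 × 4.495² = 2 × 20.21 = 40.4.
Round up to the next whole participant.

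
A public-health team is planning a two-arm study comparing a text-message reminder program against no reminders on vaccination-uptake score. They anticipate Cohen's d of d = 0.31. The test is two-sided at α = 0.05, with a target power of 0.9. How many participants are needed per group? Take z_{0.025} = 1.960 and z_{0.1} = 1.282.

n = 219 per group

For two independent groups with equal n: n = 2·((z_{α/2} + z_β) / d)².
z_{α/2} + z_β = 1.960 + 1.282 = 3.242.
n = 2 × (3.242 / 0.31)² = 2 × 10.458² = 2 × 109.37 = 218.7.
Round up to the next whole participant.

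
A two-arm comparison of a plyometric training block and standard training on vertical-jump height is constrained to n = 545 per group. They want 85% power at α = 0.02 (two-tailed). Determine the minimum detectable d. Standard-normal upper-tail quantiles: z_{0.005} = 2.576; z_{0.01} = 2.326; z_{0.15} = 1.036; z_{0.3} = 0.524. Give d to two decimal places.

For two independent groups of n = 545 each: d_min = (z_{α/2} + z_β)·√(2/n).
z-sum = 2.326 + 1.036 = 3.362.
d_min = 3.362 × √(2/545) = 3.362 × 0.0606 = 0.204.

d_min ≈ 0.20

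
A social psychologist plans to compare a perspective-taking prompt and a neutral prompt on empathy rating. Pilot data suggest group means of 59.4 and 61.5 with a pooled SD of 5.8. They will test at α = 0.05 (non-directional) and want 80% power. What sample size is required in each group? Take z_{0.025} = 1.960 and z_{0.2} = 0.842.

n = 120 per group

Cohen's d = |M₁ − M₂| / SD_pooled = |59.4 − 61.5| / 5.8 = 2.1 / 5.8 = 0.362.
For two independent groups with equal n: n = 2·((z_{α/2} + z_β) / d)².
z_{α/2} + z_β = 1.960 + 0.842 = 2.802.
n = 2 × (2.802 / 0.362)² = 2 × 7.740² = 2 × 59.91 = 119.8.
Round up to the next whole participant.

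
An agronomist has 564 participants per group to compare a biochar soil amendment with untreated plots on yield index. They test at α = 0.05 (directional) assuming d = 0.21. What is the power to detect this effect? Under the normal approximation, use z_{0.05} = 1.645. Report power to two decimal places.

power ≈ 0.97

For two equal groups, power = Φ(d·√(n/2) − z_{α}).
d·√(n/2) = 0.21 × √(564/2) = 0.21 × 16.793 = 3.526.
z_β = 3.526 − 1.645 = 1.881.
Power = Φ(1.881) = 0.970.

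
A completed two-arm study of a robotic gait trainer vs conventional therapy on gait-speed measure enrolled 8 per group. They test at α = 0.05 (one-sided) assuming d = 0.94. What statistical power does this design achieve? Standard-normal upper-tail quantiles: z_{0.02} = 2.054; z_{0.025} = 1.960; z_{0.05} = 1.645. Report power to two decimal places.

power ≈ 0.59

For two equal groups, power = Φ(d·√(n/2) − z_{α}).
d·√(n/2) = 0.94 × √(8/2) = 0.94 × 2.000 = 1.880.
z_β = 1.880 − 1.645 = 0.235.
Power = Φ(0.235) = 0.593.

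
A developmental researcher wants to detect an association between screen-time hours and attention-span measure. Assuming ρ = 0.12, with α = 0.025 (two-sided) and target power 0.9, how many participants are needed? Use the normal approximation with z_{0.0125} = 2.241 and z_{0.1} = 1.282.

n = 857

Fisher's z: C = ½·ln((1+r)/(1−r)) = ½·ln(1.2727) = 0.1206.
n = ((z_{α/2} + z_β)/C)² + 3.
(2.241 + 1.282) / 0.1206 = 3.523 / 0.1206 = 29.212.
n = 29.212² + 3 = 853.36 + 3 = 856.4.
Round up.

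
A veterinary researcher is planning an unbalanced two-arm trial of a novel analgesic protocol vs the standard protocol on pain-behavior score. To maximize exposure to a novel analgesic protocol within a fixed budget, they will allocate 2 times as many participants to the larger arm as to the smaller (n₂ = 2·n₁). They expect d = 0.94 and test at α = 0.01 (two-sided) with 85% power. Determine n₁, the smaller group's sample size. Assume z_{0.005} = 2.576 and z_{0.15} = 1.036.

n₁ = 23

With allocation ratio k = n₂/n₁ = 2, Var(x̄₁−x̄₂) = σ²(1/n₁ + 1/(k·n₁)) = σ²·(k+1)/(k·n₁).
So n₁ = (1 + 1/k)·((z_{α/2} + z_β)/d)² = 1.500 × (3.612/0.94)².
n₁ = 1.500 × 14.77 = 22.1.
Round up: n₁ = 23, giving n₂ = 2 × 23 = 46.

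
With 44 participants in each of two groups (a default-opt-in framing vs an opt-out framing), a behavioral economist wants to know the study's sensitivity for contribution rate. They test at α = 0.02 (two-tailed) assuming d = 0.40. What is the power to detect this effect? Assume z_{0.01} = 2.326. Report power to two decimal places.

power ≈ 0.33

For two equal groups, power = Φ(d·√(n/2) − z_{α/2}).
d·√(n/2) = 0.40 × √(44/2) = 0.40 × 4.690 = 1.876.
z_β = 1.876 − 2.326 = -0.450.
Power = Φ(-0.450) = 0.326.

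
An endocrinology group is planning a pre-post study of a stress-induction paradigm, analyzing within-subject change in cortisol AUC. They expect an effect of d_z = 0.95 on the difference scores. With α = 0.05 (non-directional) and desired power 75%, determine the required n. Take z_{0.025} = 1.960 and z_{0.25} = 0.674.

For a paired (one-sample on differences) test: n = ((z_{α/2} + z_β) / d)².
z_{α/2} + z_β = 1.960 + 0.674 = 2.634.
n = (2.634 / 0.95)² = 2.773² = 7.69.
Round up.

n = 8 pairs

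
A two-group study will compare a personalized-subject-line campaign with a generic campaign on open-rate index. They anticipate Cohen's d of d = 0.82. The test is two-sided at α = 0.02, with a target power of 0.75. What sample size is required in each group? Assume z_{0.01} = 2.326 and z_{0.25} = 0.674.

For two independent groups with equal n: n = 2·((z_{α/2} + z_β) / d)².
z_{α/2} + z_β = 2.326 + 0.674 = 3.000.
n = 2 × (3.000 / 0.82)² = 2 × 3.659² = 2 × 13.38 = 26.8.
Round up to the next whole participant.

n = 27 per group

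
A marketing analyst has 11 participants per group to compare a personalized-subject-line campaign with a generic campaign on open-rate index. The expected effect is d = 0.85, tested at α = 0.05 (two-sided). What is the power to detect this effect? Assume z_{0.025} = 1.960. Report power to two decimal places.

For two equal groups, power = Φ(d·√(n/2) − z_{α/2}).
d·√(n/2) = 0.85 × √(11/2) = 0.85 × 2.345 = 1.993.
z_β = 1.993 − 1.960 = 0.033.
Power = Φ(0.033) = 0.513.

power ≈ 0.51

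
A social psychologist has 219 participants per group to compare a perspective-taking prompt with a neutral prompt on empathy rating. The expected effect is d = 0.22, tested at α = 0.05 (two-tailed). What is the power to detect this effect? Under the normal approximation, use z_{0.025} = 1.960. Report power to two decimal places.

For two equal groups, power = Φ(d·√(n/2) − z_{α/2}).
d·√(n/2) = 0.22 × √(219/2) = 0.22 × 10.464 = 2.302.
z_β = 2.302 − 1.960 = 0.342.
Power = Φ(0.342) = 0.634.

power ≈ 0.63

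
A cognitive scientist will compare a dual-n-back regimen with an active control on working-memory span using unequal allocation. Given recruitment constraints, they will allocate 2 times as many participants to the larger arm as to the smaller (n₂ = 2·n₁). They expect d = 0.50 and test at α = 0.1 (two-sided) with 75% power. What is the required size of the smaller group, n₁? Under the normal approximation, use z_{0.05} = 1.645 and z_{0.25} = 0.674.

With allocation ratio k = n₂/n₁ = 2, Var(x̄₁−x̄₂) = σ²(1/n₁ + 1/(k·n₁)) = σ²·(k+1)/(k·n₁).
So n₁ = (1 + 1/k)·((z_{α/2} + z_β)/d)² = 1.500 × (2.319/0.50)².
n₁ = 1.500 × 21.51 = 32.3.
Round up: n₁ = 33, giving n₂ = 2 × 33 = 66.

n₁ = 33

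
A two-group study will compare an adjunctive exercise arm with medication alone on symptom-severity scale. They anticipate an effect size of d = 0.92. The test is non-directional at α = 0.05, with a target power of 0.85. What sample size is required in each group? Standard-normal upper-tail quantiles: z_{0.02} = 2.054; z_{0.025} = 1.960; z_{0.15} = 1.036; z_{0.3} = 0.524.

n = 22 per group

For two independent groups with equal n: n = 2·((z_{α/2} + z_β) / d)².
z_{α/2} + z_β = 1.960 + 1.036 = 2.996.
n = 2 × (2.996 / 0.92)² = 2 × 3.257² = 2 × 10.60 = 21.2.
Round up to the next whole participant.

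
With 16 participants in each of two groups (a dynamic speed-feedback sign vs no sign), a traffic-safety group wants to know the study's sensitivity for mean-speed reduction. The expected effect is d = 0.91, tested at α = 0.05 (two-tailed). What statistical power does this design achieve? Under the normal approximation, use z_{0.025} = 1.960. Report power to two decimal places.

For two equal groups, power = Φ(d·√(n/2) − z_{α/2}).
d·√(n/2) = 0.91 × √(16/2) = 0.91 × 2.828 = 2.574.
z_β = 2.574 − 1.960 = 0.614.
Power = Φ(0.614) = 0.730.

power ≈ 0.73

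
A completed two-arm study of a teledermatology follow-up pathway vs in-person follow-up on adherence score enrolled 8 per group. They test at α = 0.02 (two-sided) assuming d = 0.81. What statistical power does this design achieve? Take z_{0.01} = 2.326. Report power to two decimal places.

power ≈ 0.24

For two equal groups, power = Φ(d·√(n/2) − z_{α/2}).
d·√(n/2) = 0.81 × √(8/2) = 0.81 × 2.000 = 1.620.
z_β = 1.620 − 2.326 = -0.706.
Power = Φ(-0.706) = 0.240.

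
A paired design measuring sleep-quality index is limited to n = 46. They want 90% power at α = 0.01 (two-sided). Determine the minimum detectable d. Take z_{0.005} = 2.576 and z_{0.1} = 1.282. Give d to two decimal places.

For a single sample (or paired design) of n = 46: d_min = (z_{α/2} + z_β)/√n.
z-sum = 2.576 + 1.282 = 3.858.
d_min = 3.858 / √46 = 3.858 / 6.782 = 0.569.

d_min ≈ 0.57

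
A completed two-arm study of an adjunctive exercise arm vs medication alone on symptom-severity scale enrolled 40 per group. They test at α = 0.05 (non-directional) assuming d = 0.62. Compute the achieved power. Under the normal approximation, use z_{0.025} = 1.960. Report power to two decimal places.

For two equal groups, power = Φ(d·√(n/2) − z_{α/2}).
d·√(n/2) = 0.62 × √(40/2) = 0.62 × 4.472 = 2.773.
z_β = 2.773 − 1.960 = 0.813.
Power = Φ(0.813) = 0.792.

power ≈ 0.79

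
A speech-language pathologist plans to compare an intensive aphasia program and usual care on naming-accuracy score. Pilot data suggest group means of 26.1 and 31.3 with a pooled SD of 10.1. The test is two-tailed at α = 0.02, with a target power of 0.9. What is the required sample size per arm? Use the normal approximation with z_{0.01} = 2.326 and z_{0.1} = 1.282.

Cohen's d = |M₁ − M₂| / SD_pooled = |26.1 − 31.3| / 10.1 = 5.2 / 10.1 = 0.515.
For two independent groups with equal n: n = 2·((z_{α/2} + z_β) / d)².
z_{α/2} + z_β = 2.326 + 1.282 = 3.608.
n = 2 × (3.608 / 0.515)² = 2 × 7.006² = 2 × 49.08 = 98.2.
Round up to the next whole participant.

n = 99 per group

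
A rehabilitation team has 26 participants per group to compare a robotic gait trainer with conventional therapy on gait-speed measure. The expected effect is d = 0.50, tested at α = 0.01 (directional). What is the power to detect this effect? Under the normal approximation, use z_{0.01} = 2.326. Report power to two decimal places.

For two equal groups, power = Φ(d·√(n/2) − z_{α}).
d·√(n/2) = 0.50 × √(26/2) = 0.50 × 3.606 = 1.803.
z_β = 1.803 − 2.326 = -0.523.
Power = Φ(-0.523) = 0.300.

power ≈ 0.30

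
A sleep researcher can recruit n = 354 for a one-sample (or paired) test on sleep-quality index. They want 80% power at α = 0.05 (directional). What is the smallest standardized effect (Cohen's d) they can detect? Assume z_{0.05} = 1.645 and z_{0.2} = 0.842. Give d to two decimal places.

For a single sample (or paired design) of n = 354: d_min = (z_{α} + z_β)/√n.
z-sum = 1.645 + 0.842 = 2.487.
d_min = 2.487 / √354 = 2.487 / 18.815 = 0.132.

d_min ≈ 0.13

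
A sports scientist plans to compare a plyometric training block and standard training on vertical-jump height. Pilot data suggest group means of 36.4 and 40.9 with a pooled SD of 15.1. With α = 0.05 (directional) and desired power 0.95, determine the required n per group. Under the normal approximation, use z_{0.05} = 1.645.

n = 244 per group

Cohen's d = |M₁ − M₂| / SD_pooled = |36.4 − 40.9| / 15.1 = 4.5 / 15.1 = 0.298.
For two independent groups with equal n: n = 2·((z_{α} + z_β) / d)².
z_{α} + z_β = 1.645 + 1.645 = 3.290.
n = 2 × (3.290 / 0.298)² = 2 × 11.040² = 2 × 121.89 = 243.8.
Round up to the next whole participant.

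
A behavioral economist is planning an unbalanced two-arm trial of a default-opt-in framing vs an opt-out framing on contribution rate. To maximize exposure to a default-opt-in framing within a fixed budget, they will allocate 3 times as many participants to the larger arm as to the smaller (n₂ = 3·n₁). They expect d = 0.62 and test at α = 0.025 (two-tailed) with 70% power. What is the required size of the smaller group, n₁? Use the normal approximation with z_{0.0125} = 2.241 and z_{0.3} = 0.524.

n₁ = 27

With allocation ratio k = n₂/n₁ = 3, Var(x̄₁−x̄₂) = σ²(1/n₁ + 1/(k·n₁)) = σ²·(k+1)/(k·n₁).
So n₁ = (1 + 1/k)·((z_{α/2} + z_β)/d)² = 1.333 × (2.765/0.62)².
n₁ = 1.333 × 19.89 = 26.5.
Round up: n₁ = 27, giving n₂ = 3 × 27 = 81.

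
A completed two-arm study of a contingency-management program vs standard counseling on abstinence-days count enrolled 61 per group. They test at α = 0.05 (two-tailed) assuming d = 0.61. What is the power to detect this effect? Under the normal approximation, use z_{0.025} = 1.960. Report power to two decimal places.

For two equal groups, power = Φ(d·√(n/2) − z_{α/2}).
d·√(n/2) = 0.61 × √(61/2) = 0.61 × 5.523 = 3.369.
z_β = 3.369 − 1.960 = 1.409.
Power = Φ(1.409) = 0.921.

power ≈ 0.92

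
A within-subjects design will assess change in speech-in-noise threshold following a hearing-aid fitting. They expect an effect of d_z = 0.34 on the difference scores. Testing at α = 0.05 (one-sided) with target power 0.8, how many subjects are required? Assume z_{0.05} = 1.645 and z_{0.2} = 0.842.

For a paired (one-sample on differences) test: n = ((z_{α} + z_β) / d)².
z_{α} + z_β = 1.645 + 0.842 = 2.487.
n = (2.487 / 0.34)² = 7.315² = 53.50.
Round up.

n = 54 pairs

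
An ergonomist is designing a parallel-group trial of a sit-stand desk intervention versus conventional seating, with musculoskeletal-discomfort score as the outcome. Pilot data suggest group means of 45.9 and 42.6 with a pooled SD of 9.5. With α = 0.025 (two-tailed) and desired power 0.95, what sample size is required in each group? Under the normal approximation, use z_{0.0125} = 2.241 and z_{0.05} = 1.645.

Cohen's d = |M₁ − M₂| / SD_pooled = |45.9 − 42.6| / 9.5 = 3.3 / 9.5 = 0.347.
For two independent groups with equal n: n = 2·((z_{α/2} + z_β) / d)².
z_{α/2} + z_β = 2.241 + 1.645 = 3.886.
n = 2 × (3.886 / 0.347)² = 2 × 11.199² = 2 × 125.41 = 250.8.
Round up to the next whole participant.

n = 251 per group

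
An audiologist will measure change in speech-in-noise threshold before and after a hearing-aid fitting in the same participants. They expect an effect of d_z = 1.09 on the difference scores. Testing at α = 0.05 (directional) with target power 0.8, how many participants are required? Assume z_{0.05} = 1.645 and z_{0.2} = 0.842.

n = 6 pairs

For a paired (one-sample on differences) test: n = ((z_{α} + z_β) / d)².
z_{α} + z_β = 1.645 + 0.842 = 2.487.
n = (2.487 / 1.09)² = 2.282² = 5.21.
Round up.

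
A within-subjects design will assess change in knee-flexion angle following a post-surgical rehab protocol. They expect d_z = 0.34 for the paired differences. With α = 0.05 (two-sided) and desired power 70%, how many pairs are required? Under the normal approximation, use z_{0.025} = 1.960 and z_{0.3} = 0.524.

n = 54 pairs

For a paired (one-sample on differences) test: n = ((z_{α/2} + z_β) / d)².
z_{α/2} + z_β = 1.960 + 0.524 = 2.484.
n = (2.484 / 0.34)² = 7.306² = 53.38.
Round up.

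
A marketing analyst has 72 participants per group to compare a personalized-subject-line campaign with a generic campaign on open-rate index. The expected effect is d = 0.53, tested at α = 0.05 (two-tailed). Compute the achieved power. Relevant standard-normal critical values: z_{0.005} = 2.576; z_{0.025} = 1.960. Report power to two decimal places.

power ≈ 0.89

For two equal groups, power = Φ(d·√(n/2) − z_{α/2}).
d·√(n/2) = 0.53 × √(72/2) = 0.53 × 6.000 = 3.180.
z_β = 3.180 − 1.960 = 1.220.
Power = Φ(1.220) = 0.889.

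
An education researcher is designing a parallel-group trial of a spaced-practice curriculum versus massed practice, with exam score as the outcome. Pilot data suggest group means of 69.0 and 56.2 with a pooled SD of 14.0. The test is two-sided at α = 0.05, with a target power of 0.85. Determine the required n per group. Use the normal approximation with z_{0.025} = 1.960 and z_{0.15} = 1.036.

n = 22 per group

Cohen's d = |M₁ − M₂| / SD_pooled = |69.0 − 56.2| / 14.0 = 12.8 / 14.0 = 0.914.
For two independent groups with equal n: n = 2·((z_{α/2} + z_β) / d)².
z_{α/2} + z_β = 1.960 + 1.036 = 2.996.
n = 2 × (2.996 / 0.914)² = 2 × 3.278² = 2 × 10.74 = 21.5.
Round up to the next whole participant.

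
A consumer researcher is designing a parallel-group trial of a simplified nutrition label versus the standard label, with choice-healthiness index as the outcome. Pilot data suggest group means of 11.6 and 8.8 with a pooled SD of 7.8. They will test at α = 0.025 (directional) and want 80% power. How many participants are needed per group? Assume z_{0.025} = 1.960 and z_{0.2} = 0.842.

Cohen's d = |M₁ − M₂| / SD_pooled = |11.6 − 8.8| / 7.8 = 2.8 / 7.8 = 0.359.
For two independent groups with equal n: n = 2·((z_{α} + z_β) / d)².
z_{α} + z_β = 1.960 + 0.842 = 2.802.
n = 2 × (2.802 / 0.359)² = 2 × 7.805² = 2 × 60.92 = 121.8.
Round up to the next whole participant.

n = 122 per group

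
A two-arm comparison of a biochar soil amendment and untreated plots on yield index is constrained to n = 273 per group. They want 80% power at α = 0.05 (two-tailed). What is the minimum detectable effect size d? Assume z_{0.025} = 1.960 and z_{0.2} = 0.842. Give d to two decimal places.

For two independent groups of n = 273 each: d_min = (z_{α/2} + z_β)·√(2/n).
z-sum = 1.960 + 0.842 = 2.802.
d_min = 2.802 × √(2/273) = 2.802 × 0.0856 = 0.240.

d_min ≈ 0.24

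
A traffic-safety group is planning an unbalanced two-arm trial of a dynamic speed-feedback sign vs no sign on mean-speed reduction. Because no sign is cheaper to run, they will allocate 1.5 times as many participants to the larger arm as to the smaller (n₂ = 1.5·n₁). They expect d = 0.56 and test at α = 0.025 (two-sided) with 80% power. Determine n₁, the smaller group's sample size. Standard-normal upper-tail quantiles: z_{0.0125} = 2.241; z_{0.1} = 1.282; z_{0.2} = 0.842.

With allocation ratio k = n₂/n₁ = 1.5, Var(x̄₁−x̄₂) = σ²(1/n₁ + 1/(k·n₁)) = σ²·(k+1)/(k·n₁).
So n₁ = (1 + 1/k)·((z_{α/2} + z_β)/d)² = 1.667 × (3.083/0.56)².
n₁ = 1.667 × 30.31 = 50.5.
Round up: n₁ = 51, giving n₂ = ⌈1.5 × 51⌉ = ⌈76.5⌉ = 77.

n₁ = 51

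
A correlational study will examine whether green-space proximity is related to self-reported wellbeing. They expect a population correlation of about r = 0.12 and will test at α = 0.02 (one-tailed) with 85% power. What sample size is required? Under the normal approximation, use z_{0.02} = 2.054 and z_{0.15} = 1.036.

Fisher's z: C = ½·ln((1+r)/(1−r)) = ½·ln(1.2727) = 0.1206.
n = ((z_{α} + z_β)/C)² + 3.
(2.054 + 1.036) / 0.1206 = 3.090 / 0.1206 = 25.622.
n = 25.622² + 3 = 656.48 + 3 = 659.5.
Round up.

n = 660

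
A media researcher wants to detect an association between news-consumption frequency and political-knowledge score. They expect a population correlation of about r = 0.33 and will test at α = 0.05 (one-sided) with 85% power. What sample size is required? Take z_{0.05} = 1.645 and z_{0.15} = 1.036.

n = 65

Fisher's z: C = ½·ln((1+r)/(1−r)) = ½·ln(1.9851) = 0.3428.
n = ((z_{α} + z_β)/C)² + 3.
(1.645 + 1.036) / 0.3428 = 2.681 / 0.3428 = 7.821.
n = 7.821² + 3 = 61.17 + 3 = 64.2.
Round up.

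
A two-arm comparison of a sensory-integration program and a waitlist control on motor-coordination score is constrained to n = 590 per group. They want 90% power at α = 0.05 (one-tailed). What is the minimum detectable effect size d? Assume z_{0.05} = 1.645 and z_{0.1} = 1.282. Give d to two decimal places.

For two independent groups of n = 590 each: d_min = (z_{α} + z_β)·√(2/n).
z-sum = 1.645 + 1.282 = 2.927.
d_min = 2.927 × √(2/590) = 2.927 × 0.0582 = 0.170.

d_min ≈ 0.17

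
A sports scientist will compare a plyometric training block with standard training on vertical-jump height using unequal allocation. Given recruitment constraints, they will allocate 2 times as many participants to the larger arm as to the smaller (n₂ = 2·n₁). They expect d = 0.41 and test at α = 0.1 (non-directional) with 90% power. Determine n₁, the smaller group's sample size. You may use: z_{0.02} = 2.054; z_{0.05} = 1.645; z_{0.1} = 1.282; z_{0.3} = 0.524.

With allocation ratio k = n₂/n₁ = 2, Var(x̄₁−x̄₂) = σ²(1/n₁ + 1/(k·n₁)) = σ²·(k+1)/(k·n₁).
So n₁ = (1 + 1/k)·((z_{α/2} + z_β)/d)² = 1.500 × (2.927/0.41)².
n₁ = 1.500 × 50.97 = 76.4.
Round up: n₁ = 77, giving n₂ = 2 × 77 = 154.

n₁ = 77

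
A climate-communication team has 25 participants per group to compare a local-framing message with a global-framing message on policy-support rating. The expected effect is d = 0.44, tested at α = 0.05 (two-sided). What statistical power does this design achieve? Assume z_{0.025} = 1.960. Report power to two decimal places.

For two equal groups, power = Φ(d·√(n/2) − z_{α/2}).
d·√(n/2) = 0.44 × √(25/2) = 0.44 × 3.536 = 1.556.
z_β = 1.556 − 1.960 = -0.404.
Power = Φ(-0.404) = 0.343.

power ≈ 0.34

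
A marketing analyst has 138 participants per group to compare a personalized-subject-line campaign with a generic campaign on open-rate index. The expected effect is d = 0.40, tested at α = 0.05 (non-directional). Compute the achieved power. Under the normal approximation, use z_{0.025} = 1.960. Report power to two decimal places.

power ≈ 0.91

For two equal groups, power = Φ(d·√(n/2) − z_{α/2}).
d·√(n/2) = 0.40 × √(138/2) = 0.40 × 8.307 = 3.323.
z_β = 3.323 − 1.960 = 1.363.
Power = Φ(1.363) = 0.914.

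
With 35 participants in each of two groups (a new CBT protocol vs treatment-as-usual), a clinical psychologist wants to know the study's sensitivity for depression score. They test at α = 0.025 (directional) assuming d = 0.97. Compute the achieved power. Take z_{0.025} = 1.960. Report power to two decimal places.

For two equal groups, power = Φ(d·√(n/2) − z_{α}).
d·√(n/2) = 0.97 × √(35/2) = 0.97 × 4.183 = 4.058.
z_β = 4.058 − 1.960 = 2.098.
Power = Φ(2.098) = 0.982.

power ≈ 0.98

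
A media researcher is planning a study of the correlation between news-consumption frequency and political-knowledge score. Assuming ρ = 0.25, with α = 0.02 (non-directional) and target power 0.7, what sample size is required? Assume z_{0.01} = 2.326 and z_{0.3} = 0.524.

n = 128

Fisher's z: C = ½·ln((1+r)/(1−r)) = ½·ln(1.6667) = 0.2554.
n = ((z_{α/2} + z_β)/C)² + 3.
(2.326 + 0.524) / 0.2554 = 2.850 / 0.2554 = 11.159.
n = 11.159² + 3 = 124.52 + 3 = 127.5.
Round up.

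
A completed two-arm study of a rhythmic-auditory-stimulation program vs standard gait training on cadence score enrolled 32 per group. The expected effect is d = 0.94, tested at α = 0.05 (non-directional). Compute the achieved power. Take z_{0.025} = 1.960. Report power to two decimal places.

For two equal groups, power = Φ(d·√(n/2) − z_{α/2}).
d·√(n/2) = 0.94 × √(32/2) = 0.94 × 4.000 = 3.760.
z_β = 3.760 − 1.960 = 1.800.
Power = Φ(1.800) = 0.964.

power ≈ 0.96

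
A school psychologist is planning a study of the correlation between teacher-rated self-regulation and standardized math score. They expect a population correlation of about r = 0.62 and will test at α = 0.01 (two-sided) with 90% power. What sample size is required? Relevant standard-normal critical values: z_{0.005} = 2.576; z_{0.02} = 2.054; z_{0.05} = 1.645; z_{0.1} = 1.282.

Fisher's z: C = ½·ln((1+r)/(1−r)) = ½·ln(4.2632) = 0.7250.
n = ((z_{α/2} + z_β)/C)² + 3.
(2.576 + 1.282) / 0.7250 = 3.858 / 0.7250 = 5.321.
n = 5.321² + 3 = 28.32 + 3 = 31.3.
Round up.

n = 32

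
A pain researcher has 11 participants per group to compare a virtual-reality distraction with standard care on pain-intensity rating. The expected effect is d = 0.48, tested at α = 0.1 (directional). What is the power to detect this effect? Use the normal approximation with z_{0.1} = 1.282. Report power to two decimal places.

For two equal groups, power = Φ(d·√(n/2) − z_{α}).
d·√(n/2) = 0.48 × √(11/2) = 0.48 × 2.345 = 1.126.
z_β = 1.126 − 1.282 = -0.156.
Power = Φ(-0.156) = 0.438.

power ≈ 0.44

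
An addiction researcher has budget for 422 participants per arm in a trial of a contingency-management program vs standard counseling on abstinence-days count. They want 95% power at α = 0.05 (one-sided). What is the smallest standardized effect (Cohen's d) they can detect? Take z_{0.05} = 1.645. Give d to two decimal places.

For two independent groups of n = 422 each: d_min = (z_{α} + z_β)·√(2/n).
z-sum = 1.645 + 1.645 = 3.290.
d_min = 3.290 × √(2/422) = 3.290 × 0.0688 = 0.226.

d_min ≈ 0.23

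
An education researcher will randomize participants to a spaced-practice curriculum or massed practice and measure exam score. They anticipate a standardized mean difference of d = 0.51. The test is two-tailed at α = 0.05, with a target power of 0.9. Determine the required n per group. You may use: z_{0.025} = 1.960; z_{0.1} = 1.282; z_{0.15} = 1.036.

n = 81 per group

For two independent groups with equal n: n = 2·((z_{α/2} + z_β) / d)².
z_{α/2} + z_β = 1.960 + 1.282 = 3.242.
n = 2 × (3.242 / 0.51)² = 2 × 6.357² = 2 × 40.41 = 80.8.
Round up to the next whole participant.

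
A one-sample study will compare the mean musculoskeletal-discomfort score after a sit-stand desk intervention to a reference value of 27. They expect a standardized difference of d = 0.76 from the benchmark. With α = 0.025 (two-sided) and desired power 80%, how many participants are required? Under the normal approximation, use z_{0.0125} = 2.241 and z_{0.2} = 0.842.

n = 17

For a one-sample test: n = ((z_{α/2} + z_β) / d)².
z_{α/2} + z_β = 2.241 + 0.842 = 3.083.
n = (3.083 / 0.76)² = 4.057² = 16.46.
Round up.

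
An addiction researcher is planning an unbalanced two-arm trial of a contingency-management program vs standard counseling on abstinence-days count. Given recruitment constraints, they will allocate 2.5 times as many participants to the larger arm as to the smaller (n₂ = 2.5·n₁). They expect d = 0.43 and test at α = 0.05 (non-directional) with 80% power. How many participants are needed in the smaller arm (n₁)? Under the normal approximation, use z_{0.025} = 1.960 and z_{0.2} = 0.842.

n₁ = 60

With allocation ratio k = n₂/n₁ = 2.5, Var(x̄₁−x̄₂) = σ²(1/n₁ + 1/(k·n₁)) = σ²·(k+1)/(k·n₁).
So n₁ = (1 + 1/k)·((z_{α/2} + z_β)/d)² = 1.400 × (2.802/0.43)².
n₁ = 1.400 × 42.46 = 59.4.
Round up: n₁ = 60, giving n₂ = 2.5 × 60 = 150.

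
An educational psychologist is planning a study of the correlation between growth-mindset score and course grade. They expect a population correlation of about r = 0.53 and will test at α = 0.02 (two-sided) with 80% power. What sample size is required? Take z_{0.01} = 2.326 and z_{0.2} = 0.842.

n = 32

Fisher's z: C = ½·ln((1+r)/(1−r)) = ½·ln(3.2553) = 0.5901.
n = ((z_{α/2} + z_β)/C)² + 3.
(2.326 + 0.842) / 0.5901 = 3.168 / 0.5901 = 5.369.
n = 5.369² + 3 = 28.82 + 3 = 31.8.
Round up.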